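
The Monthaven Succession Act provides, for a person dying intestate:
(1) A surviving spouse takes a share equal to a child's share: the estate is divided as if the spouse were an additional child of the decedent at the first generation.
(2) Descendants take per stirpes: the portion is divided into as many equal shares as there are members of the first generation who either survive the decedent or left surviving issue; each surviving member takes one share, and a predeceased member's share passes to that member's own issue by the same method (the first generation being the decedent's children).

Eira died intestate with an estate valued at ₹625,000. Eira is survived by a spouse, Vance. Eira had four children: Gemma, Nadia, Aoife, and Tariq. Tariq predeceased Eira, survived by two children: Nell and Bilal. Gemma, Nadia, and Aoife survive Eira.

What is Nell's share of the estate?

Nell receives ₹62,500.

The spouse counts as an additional share at the children's level, so there are 5 primary shares of ₹125,000. Vance takes one such share (₹125,000).
The children's combined portion (₹500,000) is divided into 4 shares of ₹125,000: Gemma, Nadia, and Aoife each take ₹125,000; Tariq's ₹125,000 share passes to Tariq's issue.
Tariq's share (₹125,000) is divided into 2 shares of ₹62,500: Nell and Bilal each take ₹62,500.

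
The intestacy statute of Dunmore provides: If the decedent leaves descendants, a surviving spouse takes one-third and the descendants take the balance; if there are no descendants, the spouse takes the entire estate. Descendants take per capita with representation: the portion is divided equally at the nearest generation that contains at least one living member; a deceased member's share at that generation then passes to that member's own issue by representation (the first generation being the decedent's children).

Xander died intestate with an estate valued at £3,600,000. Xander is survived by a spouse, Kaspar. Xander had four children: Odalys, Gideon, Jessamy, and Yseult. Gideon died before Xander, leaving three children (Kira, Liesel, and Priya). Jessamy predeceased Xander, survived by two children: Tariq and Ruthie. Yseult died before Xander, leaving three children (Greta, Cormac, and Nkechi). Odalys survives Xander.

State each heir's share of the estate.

Kaspar takes one-third of £3,600,000 = £1,200,000. The remaining £2,400,000 passes to the descendants.
The descendants' portion (£2,400,000) is divided into 4 shares of £600,000: Odalys takes £600,000; Gideon's £600,000 share passes to Gideon's issue; Jessamy's £600,000 share passes to Jessamy's issue; Yseult's £600,000 share passes to Yseult's issue.
Gideon's share (£600,000) is divided into 3 shares of £200,000: Kira, Liesel, and Priya each take £200,000.
Jessamy's share (£600,000) is divided into 2 shares of £300,000: Tariq and Ruthie each take £300,000.
Yseult's share (£600,000) is divided into 3 shares of £200,000: Greta, Cormac, and Nkechi each take £200,000.

Kaspar: £1,200,000; Odalys: £600,000; Kira: £200,000; Liesel: £200,000; Priya: £200,000; Tariq: £300,000; Ruthie: £300,000; Greta: £200,000; Cormac: £200,000; Nkechi: £200,000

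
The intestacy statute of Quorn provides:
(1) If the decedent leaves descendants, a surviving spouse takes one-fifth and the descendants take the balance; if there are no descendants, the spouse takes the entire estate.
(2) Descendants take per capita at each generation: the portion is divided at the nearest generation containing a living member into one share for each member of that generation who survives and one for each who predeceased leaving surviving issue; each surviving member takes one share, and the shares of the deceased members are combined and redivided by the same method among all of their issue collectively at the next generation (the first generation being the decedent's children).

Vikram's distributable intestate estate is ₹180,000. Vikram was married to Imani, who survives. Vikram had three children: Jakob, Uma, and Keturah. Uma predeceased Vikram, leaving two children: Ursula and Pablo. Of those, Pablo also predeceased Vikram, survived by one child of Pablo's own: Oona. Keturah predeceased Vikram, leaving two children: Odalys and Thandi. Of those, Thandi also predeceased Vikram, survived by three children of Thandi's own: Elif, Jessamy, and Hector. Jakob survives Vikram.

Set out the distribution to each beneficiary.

Imani takes one-fifth of ₹180,000 = ₹36,000. The remaining ₹144,000 passes to the descendants.
The descendants' portion (₹144,000) is divided at the children's generation into 3 shares of ₹48,000. Jakob takes ₹48,000. The 2 shares of the deceased (Uma and Keturah) are combined into a pool of ₹96,000.
That pool (₹96,000) is divided at the grandchildren's generation into 4 shares of ₹24,000. Ursula and Odalys each take ₹24,000. The 2 shares of the deceased (Pablo and Thandi) are combined into a pool of ₹48,000.
That pool (₹48,000) is divided at the great-grandchildren's generation equally among Oona, Elif, Jessamy, and Hector: ₹12,000 each.

Imani: ₹36,000; Jakob: ₹48,000; Ursula: ₹24,000; Oona: ₹12,000; Odalys: ₹24,000; Elif: ₹12,000; Jessamy: ₹12,000; Hector: ₹12,000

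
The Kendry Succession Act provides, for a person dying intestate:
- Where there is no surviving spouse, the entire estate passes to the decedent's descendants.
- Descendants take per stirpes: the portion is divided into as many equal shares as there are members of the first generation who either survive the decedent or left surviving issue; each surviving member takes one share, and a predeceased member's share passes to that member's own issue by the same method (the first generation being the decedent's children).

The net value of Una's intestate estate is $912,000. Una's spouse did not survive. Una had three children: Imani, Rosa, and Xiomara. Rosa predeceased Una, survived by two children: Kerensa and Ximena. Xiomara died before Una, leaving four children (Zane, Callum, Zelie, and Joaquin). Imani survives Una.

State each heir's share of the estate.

The entire $912,000 passes to the descendants.
That amount ($912,000) is divided into 3 shares of $304,000: Imani takes $304,000; Rosa's $304,000 share passes to Rosa's issue; Xiomara's $304,000 share passes to Xiomara's issue.
Rosa's share ($304,000) is divided into 2 shares of $152,000: Kerensa and Ximena each take $152,000.
Xiomara's share ($304,000) is divided into 4 shares of $76,000: Zane, Callum, Zelie, and Joaquin each take $76,000.

Imani: $304,000; Kerensa: $152,000; Ximena: $152,000; Zane: $76,000; Callum: $76,000; Zelie: $76,000; Joaquin: $76,000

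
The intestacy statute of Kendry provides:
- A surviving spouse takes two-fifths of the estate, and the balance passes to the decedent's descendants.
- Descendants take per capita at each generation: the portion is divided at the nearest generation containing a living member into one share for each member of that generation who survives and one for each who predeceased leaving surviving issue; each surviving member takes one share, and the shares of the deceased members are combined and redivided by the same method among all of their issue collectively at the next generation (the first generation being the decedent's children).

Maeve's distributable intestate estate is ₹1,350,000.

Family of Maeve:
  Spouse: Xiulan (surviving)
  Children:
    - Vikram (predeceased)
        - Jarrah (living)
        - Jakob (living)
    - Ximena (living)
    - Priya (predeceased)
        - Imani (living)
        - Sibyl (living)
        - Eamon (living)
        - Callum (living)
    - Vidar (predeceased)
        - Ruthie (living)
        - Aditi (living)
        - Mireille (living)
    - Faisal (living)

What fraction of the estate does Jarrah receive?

Xiulan takes two-fifths of ₹1,350,000 = ₹540,000. The remaining ₹810,000 passes to the descendants.
The descendants' portion (₹810,000) is divided at the children's generation into 5 shares of ₹162,000. Ximena and Faisal each take ₹162,000. The 3 shares of the deceased (Vikram, Priya, and Vidar) are combined into a pool of ₹486,000.
That pool (₹486,000) is divided at the grandchildren's generation equally among Jarrah, Jakob, Imani, Sibyl, Eamon, Callum, Ruthie, Aditi, and Mireille: ₹54,000 each.

Jarrah receives 1/25 of the estate.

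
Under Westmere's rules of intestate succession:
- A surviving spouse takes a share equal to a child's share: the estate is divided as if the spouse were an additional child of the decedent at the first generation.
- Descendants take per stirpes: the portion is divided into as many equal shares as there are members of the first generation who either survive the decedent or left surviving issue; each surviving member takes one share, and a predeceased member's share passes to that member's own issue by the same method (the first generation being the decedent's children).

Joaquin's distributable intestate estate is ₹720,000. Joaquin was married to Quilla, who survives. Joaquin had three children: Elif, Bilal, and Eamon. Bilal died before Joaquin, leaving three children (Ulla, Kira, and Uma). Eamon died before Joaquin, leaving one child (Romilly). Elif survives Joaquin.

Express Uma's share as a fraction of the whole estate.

The spouse counts as an additional share at the children's level, so there are 4 primary shares of ₹180,000. Quilla takes one such share (₹180,000).
The children's combined portion (₹540,000) is divided into 3 shares of ₹180,000: Elif takes ₹180,000; Bilal's ₹180,000 share passes to Bilal's issue; Eamon's ₹180,000 share passes to Eamon's issue.
Bilal's share (₹180,000) is divided into 3 shares of ₹60,000: Ulla, Kira, and Uma each take ₹60,000.
Eamon's share (₹180,000) passes entirely to Romilly.

Uma receives 1/12 of the estate.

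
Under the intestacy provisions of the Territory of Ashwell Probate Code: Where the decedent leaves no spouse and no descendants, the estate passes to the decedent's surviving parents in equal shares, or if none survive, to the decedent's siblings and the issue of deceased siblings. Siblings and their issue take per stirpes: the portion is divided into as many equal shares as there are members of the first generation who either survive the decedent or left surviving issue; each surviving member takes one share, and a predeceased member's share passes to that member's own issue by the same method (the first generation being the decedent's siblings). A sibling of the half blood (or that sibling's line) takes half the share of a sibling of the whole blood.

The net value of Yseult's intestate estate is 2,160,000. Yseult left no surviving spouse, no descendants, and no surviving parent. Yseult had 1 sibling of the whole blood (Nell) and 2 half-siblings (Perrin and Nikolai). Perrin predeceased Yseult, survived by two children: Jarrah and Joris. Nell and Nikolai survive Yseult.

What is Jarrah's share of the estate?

The entire 2,160,000 passes to the siblings and their issue.
Counting each half-blood sibling's line as half a unit, there are 2 units in 2,160,000, so one unit is 1,080,000. Whole-blood lines (Nell) take 1,080,000 each; half-blood lines (Perrin and Nikolai) take 540,000 each.
Perrin's share (540,000) is divided into 2 shares of 270,000: Jarrah and Joris each take 270,000.

Jarrah receives 270,000.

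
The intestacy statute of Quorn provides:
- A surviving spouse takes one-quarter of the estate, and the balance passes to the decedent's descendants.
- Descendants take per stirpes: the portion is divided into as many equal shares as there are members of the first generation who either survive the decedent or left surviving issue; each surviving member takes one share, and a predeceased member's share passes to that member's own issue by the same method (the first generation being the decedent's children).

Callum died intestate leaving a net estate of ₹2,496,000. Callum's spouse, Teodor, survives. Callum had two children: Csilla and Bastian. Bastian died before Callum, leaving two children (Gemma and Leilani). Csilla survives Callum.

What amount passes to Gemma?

Teodor takes one-quarter of ₹2,496,000 = ₹624,000. The remaining ₹1,872,000 passes to the descendants.
The descendants' portion (₹1,872,000) is divided into 2 shares of ₹936,000: Csilla takes ₹936,000; Bastian's ₹936,000 share passes to Bastian's issue.
Bastian's share (₹936,000) is divided into 2 shares of ₹468,000: Gemma and Leilani each take ₹468,000.

Gemma receives ₹468,000.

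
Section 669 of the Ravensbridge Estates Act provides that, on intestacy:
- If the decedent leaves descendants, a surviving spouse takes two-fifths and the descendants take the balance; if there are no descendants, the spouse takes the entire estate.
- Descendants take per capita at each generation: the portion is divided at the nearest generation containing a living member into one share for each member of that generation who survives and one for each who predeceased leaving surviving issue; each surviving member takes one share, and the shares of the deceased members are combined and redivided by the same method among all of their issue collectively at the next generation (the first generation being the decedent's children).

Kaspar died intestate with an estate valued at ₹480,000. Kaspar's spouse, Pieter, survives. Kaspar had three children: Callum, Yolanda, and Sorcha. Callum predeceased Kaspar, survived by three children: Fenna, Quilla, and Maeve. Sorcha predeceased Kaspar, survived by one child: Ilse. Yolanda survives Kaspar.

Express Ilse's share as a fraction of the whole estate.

Ilse receives 1/10 of the estate.

Pieter takes two-fifths of ₹480,000 = ₹192,000. The remaining ₹288,000 passes to the descendants.
The descendants' portion (₹288,000) is divided at the children's generation into 3 shares of ₹96,000. Yolanda takes ₹96,000. The 2 shares of the deceased (Callum and Sorcha) are combined into a pool of ₹192,000.
That pool (₹192,000) is divided at the grandchildren's generation equally among Fenna, Quilla, Maeve, and Ilse: ₹48,000 each.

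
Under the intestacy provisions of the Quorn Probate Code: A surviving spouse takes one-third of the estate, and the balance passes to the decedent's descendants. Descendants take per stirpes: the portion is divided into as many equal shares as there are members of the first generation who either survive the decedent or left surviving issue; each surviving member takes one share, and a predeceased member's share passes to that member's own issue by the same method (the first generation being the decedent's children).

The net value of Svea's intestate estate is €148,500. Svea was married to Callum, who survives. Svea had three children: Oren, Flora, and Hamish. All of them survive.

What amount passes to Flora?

Flora receives €33,000.

Callum takes one-third of €148,500 = €49,500. The remaining €99,000 passes to the descendants.
The descendants' portion (€99,000) is divided into 3 shares of €33,000: Oren, Flora, and Hamish each take €33,000.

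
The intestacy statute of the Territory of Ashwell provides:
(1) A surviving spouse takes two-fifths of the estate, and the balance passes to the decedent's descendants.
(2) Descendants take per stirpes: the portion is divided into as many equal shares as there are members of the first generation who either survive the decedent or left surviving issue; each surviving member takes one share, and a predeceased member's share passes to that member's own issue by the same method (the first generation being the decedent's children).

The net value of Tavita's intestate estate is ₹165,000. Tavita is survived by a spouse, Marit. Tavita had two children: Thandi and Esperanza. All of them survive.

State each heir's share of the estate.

Marit takes two-fifths of ₹165,000 = ₹66,000. The remaining ₹99,000 passes to the descendants.
The descendants' portion (₹99,000) is divided into 2 shares of ₹49,500: Thandi and Esperanza each take ₹49,500.

Marit: ₹66,000; Thandi: ₹49,500; Esperanza: ₹49,500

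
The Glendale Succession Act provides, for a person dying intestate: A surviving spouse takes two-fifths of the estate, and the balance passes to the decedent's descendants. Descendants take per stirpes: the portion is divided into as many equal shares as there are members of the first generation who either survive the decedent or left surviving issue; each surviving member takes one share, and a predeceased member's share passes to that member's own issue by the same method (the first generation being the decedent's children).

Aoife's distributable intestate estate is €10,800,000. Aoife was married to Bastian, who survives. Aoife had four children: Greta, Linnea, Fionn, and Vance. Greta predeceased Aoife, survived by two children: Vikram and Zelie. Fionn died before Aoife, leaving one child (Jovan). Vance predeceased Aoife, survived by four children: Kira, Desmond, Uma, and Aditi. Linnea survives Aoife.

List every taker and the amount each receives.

Bastian: €4,320,000; Vikram: €810,000; Zelie: €810,000; Linnea: €1,620,000; Jovan: €1,620,000; Kira: €405,000; Desmond: €405,000; Uma: €405,000; Aditi: €405,000

Bastian takes two-fifths of €10,800,000 = €4,320,000. The remaining €6,480,000 passes to the descendants.
The descendants' portion (€6,480,000) is divided into 4 shares of €1,620,000: Linnea takes €1,620,000; Greta's €1,620,000 share passes to Greta's issue; Fionn's €1,620,000 share passes to Fionn's issue; Vance's €1,620,000 share passes to Vance's issue.
Greta's share (€1,620,000) is divided into 2 shares of €810,000: Vikram and Zelie each take €810,000.
Fionn's share (€1,620,000) passes entirely to Jovan.
Vance's share (€1,620,000) is divided into 4 shares of €405,000: Kira, Desmond, Uma, and Aditi each take €405,000.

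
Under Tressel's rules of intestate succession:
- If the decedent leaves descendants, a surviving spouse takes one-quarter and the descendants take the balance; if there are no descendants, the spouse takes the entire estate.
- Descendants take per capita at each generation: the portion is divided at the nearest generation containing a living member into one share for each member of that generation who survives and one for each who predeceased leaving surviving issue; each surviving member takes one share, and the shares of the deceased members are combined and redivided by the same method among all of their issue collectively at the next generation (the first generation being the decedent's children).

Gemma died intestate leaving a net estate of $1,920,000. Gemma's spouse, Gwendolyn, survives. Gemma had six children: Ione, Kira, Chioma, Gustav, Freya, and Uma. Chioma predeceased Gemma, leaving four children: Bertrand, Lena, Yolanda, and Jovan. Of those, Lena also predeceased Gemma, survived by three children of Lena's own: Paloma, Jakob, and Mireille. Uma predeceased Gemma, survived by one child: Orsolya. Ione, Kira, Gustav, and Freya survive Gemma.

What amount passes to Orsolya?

Orsolya receives $96,000.

Gwendolyn takes one-quarter of $1,920,000 = $480,000. The remaining $1,440,000 passes to the descendants.
The descendants' portion ($1,440,000) is divided at the children's generation into 6 shares of $240,000. Ione, Kira, Gustav, and Freya each take $240,000. The 2 shares of the deceased (Chioma and Uma) are combined into a pool of $480,000.
That pool ($480,000) is divided at the grandchildren's generation into 5 shares of $96,000. Bertrand, Yolanda, Jovan, and Orsolya each take $96,000. The remaining share for the deceased Lena ($96,000) is carried to the next generation.
That pool ($96,000) is divided at the great-grandchildren's generation equally among Paloma, Jakob, and Mireille: $32,000 each.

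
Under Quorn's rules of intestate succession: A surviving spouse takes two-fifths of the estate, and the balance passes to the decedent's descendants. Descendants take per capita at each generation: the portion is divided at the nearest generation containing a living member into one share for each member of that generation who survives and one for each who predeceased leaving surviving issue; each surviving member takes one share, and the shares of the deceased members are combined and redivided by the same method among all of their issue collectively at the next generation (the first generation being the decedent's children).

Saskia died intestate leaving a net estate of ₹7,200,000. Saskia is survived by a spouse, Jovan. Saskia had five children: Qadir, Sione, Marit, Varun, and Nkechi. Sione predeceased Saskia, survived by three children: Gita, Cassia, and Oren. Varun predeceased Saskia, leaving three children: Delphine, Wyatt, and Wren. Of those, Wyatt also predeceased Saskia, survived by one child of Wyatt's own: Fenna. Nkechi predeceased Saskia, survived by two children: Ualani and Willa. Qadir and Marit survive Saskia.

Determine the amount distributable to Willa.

Jovan takes two-fifths of ₹7,200,000 = ₹2,880,000. The remaining ₹4,320,000 passes to the descendants.
The descendants' portion (₹4,320,000) is divided at the children's generation into 5 shares of ₹864,000. Qadir and Marit each take ₹864,000. The 3 shares of the deceased (Sione, Varun, and Nkechi) are combined into a pool of ₹2,592,000.
That pool (₹2,592,000) is divided at the grandchildren's generation into 8 shares of ₹324,000. Gita, Cassia, Oren, Delphine, Wren, Ualani, and Willa each take ₹324,000. The remaining share for the deceased Wyatt (₹324,000) is carried to the next generation.
That pool (₹324,000) passes entirely to Fenna, the sole taker at the great-grandchildren's generation.

Willa receives ₹324,000.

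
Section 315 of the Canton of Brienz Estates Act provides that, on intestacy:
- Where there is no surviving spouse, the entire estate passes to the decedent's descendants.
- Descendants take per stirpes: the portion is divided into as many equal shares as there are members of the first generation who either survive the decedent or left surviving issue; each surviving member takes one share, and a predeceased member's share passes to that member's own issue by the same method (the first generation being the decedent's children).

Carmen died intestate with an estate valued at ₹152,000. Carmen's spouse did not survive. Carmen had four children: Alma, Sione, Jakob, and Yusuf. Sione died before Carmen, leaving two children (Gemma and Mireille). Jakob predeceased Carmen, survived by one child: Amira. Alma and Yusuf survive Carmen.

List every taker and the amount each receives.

The entire ₹152,000 passes to the descendants.
That amount (₹152,000) is divided into 4 shares of ₹38,000: Alma and Yusuf each take ₹38,000; Sione's ₹38,000 share passes to Sione's issue; Jakob's ₹38,000 share passes to Jakob's issue.
Sione's share (₹38,000) is divided into 2 shares of ₹19,000: Gemma and Mireille each take ₹19,000.
Jakob's share (₹38,000) passes entirely to Amira.

Alma: ₹38,000; Gemma: ₹19,000; Mireille: ₹19,000; Amira: ₹38,000; Yusuf: ₹38,000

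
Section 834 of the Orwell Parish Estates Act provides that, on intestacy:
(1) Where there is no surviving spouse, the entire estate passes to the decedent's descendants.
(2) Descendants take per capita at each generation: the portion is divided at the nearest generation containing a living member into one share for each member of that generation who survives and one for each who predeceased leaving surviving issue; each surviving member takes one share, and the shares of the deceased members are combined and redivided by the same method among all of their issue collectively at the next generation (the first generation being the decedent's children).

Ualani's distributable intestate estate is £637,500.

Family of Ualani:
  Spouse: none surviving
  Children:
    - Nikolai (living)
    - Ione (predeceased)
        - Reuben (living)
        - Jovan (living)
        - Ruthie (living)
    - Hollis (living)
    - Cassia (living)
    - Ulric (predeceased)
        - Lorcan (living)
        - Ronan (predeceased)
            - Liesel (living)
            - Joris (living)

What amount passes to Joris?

Joris receives £25,500.

The entire £637,500 passes to the descendants.
That amount (£637,500) is divided at the children's generation into 5 shares of £127,500. Nikolai, Hollis, and Cassia each take £127,500. The 2 shares of the deceased (Ione and Ulric) are combined into a pool of £255,000.
That pool (£255,000) is divided at the grandchildren's generation into 5 shares of £51,000. Reuben, Jovan, Ruthie, and Lorcan each take £51,000. The remaining share for the deceased Ronan (£51,000) is carried to the next generation.
That pool (£51,000) is divided at the great-grandchildren's generation equally among Liesel and Joris: £25,500 each.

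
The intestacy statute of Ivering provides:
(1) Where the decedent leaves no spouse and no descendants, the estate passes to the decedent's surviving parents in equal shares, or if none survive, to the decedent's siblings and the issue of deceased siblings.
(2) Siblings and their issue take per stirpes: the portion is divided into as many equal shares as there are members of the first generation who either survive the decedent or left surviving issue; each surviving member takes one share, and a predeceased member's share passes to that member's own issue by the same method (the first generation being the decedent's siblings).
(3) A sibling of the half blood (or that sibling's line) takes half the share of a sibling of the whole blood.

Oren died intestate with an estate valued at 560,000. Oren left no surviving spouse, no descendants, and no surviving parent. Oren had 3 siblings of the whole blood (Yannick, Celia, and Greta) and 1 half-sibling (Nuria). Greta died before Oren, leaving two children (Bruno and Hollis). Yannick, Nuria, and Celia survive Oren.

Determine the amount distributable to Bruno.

Bruno receives 80,000.

The entire 560,000 passes to the siblings and their issue.
Counting each half-blood sibling's line as half a unit, there are 7/2 units in 560,000, so one unit is 160,000. Whole-blood lines (Yannick, Celia, and Greta) take 160,000 each; half-blood lines (Nuria) take 80,000 each.
Greta's share (160,000) is divided into 2 shares of 80,000: Bruno and Hollis each take 80,000.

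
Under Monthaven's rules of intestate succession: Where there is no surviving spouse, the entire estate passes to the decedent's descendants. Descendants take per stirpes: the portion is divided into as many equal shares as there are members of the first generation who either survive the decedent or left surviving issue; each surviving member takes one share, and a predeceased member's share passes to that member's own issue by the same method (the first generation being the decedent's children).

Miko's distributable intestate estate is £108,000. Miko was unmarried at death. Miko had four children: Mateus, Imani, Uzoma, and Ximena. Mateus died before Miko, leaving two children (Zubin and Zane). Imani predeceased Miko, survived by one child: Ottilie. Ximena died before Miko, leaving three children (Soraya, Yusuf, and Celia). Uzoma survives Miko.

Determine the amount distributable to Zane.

Zane receives £13,500.

The entire £108,000 passes to the descendants.
That amount (£108,000) is divided into 4 shares of £27,000: Uzoma takes £27,000; Mateus's £27,000 share passes to Mateus's issue; Imani's £27,000 share passes to Imani's issue; Ximena's £27,000 share passes to Ximena's issue.
Mateus's share (£27,000) is divided into 2 shares of £13,500: Zubin and Zane each take £13,500.
Imani's share (£27,000) passes entirely to Ottilie.
Ximena's share (£27,000) is divided into 3 shares of £9,000: Soraya, Yusuf, and Celia each take £9,000.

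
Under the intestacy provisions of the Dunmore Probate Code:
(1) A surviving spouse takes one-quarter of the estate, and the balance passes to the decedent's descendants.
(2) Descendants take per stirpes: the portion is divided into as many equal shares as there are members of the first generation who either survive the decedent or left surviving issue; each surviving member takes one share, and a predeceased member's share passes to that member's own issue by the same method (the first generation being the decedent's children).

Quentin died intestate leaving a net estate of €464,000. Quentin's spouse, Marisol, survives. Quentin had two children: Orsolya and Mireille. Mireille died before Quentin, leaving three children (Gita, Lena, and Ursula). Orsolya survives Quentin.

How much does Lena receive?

Lena receives €58,000.

Marisol takes one-quarter of €464,000 = €116,000. The remaining €348,000 passes to the descendants.
The descendants' portion (€348,000) is divided into 2 shares of €174,000: Orsolya takes €174,000; Mireille's €174,000 share passes to Mireille's issue.
Mireille's share (€174,000) is divided into 3 shares of €58,000: Gita, Lena, and Ursula each take €58,000.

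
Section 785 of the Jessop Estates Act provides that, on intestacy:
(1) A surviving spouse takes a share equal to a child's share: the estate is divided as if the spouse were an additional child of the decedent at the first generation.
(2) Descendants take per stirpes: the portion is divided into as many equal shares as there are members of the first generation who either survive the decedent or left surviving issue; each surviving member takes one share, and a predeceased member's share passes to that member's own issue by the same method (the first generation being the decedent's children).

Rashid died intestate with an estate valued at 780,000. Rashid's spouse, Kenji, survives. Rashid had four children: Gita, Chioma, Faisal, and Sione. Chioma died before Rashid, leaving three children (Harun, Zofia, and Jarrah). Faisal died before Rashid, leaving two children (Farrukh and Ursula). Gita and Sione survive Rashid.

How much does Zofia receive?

The spouse counts as an additional share at the children's level, so there are 5 primary shares of 156,000. Kenji takes one such share (156,000).
The children's combined portion (624,000) is divided into 4 shares of 156,000: Gita and Sione each take 156,000; Chioma's 156,000 share passes to Chioma's issue; Faisal's 156,000 share passes to Faisal's issue.
Chioma's share (156,000) is divided into 3 shares of 52,000: Harun, Zofia, and Jarrah each take 52,000.
Faisal's share (156,000) is divided into 2 shares of 78,000: Farrukh and Ursula each take 78,000.

Zofia receives 52,000.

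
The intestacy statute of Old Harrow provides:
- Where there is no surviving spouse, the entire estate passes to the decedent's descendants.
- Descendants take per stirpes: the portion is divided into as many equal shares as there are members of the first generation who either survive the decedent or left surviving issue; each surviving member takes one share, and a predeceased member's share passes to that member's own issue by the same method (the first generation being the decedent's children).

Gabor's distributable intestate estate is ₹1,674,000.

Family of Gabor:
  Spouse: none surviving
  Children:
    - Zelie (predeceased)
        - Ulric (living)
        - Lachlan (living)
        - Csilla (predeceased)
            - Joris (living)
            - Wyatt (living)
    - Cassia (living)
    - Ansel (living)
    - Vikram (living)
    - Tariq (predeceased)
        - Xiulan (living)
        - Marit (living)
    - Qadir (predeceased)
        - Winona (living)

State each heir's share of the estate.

The entire ₹1,674,000 passes to the descendants.
That amount (₹1,674,000) is divided into 6 shares of ₹279,000: Cassia, Ansel, and Vikram each take ₹279,000; Zelie's ₹279,000 share passes to Zelie's issue; Tariq's ₹279,000 share passes to Tariq's issue; Qadir's ₹279,000 share passes to Qadir's issue.
Zelie's share (₹279,000) is divided into 3 shares of ₹93,000: Ulric and Lachlan each take ₹93,000; Csilla's ₹93,000 share passes to Csilla's issue.
Csilla's share (₹93,000) is divided into 2 shares of ₹46,500: Joris and Wyatt each take ₹46,500.
Tariq's share (₹279,000) is divided into 2 shares of ₹139,500: Xiulan and Marit each take ₹139,500.
Qadir's share (₹279,000) passes entirely to Winona.

Ulric: ₹93,000; Lachlan: ₹93,000; Joris: ₹46,500; Wyatt: ₹46,500; Cassia: ₹279,000; Ansel: ₹279,000; Vikram: ₹279,000; Xiulan: ₹139,500; Marit: ₹139,500; Winona: ₹279,000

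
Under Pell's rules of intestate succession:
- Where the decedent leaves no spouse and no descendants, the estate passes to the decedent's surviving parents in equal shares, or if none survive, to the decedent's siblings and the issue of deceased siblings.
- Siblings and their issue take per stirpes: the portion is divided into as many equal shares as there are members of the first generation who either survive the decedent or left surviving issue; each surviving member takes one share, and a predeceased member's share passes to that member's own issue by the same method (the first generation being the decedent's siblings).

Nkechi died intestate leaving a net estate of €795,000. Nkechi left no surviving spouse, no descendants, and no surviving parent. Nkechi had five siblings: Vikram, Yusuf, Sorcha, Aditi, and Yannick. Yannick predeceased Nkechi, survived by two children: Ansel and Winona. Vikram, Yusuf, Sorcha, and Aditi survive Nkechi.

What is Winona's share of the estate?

The entire €795,000 passes to the siblings and their issue.
That amount (€795,000) is divided into 5 shares of €159,000: Vikram, Yusuf, Sorcha, and Aditi each take €159,000; Yannick's €159,000 share passes to Yannick's issue.
Yannick's share (€159,000) is divided into 2 shares of €79,500: Ansel and Winona each take €79,500.

Winona receives €79,500.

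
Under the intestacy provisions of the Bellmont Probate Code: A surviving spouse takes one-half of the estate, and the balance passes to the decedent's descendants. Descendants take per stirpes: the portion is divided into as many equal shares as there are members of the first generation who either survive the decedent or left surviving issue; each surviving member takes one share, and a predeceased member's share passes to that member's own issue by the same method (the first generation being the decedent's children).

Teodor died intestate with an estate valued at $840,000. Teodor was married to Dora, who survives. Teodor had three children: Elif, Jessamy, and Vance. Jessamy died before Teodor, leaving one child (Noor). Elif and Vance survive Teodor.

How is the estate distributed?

Dora: $420,000; Elif: $140,000; Noor: $140,000; Vance: $140,000

Dora takes one-half of $840,000 = $420,000. The remaining $420,000 passes to the descendants.
The descendants' portion ($420,000) is divided into 3 shares of $140,000: Elif and Vance each take $140,000; Jessamy's $140,000 share passes to Jessamy's issue.
Jessamy's share ($140,000) passes entirely to Noor.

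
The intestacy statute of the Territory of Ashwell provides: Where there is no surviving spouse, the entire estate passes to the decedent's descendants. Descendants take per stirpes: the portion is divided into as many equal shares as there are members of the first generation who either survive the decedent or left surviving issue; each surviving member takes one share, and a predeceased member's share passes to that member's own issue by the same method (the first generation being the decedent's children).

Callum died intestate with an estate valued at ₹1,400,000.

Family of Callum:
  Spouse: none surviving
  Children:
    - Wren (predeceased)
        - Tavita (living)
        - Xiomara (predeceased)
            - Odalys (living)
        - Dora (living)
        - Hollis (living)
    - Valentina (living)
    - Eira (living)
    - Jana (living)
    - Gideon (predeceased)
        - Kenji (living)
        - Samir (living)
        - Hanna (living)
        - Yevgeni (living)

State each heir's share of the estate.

Tavita: ₹70,000; Odalys: ₹70,000; Dora: ₹70,000; Hollis: ₹70,000; Valentina: ₹280,000; Eira: ₹280,000; Jana: ₹280,000; Kenji: ₹70,000; Samir: ₹70,000; Hanna: ₹70,000; Yevgeni: ₹70,000

The entire ₹1,400,000 passes to the descendants.
That amount (₹1,400,000) is divided into 5 shares of ₹280,000: Valentina, Eira, and Jana each take ₹280,000; Wren's ₹280,000 share passes to Wren's issue; Gideon's ₹280,000 share passes to Gideon's issue.
Wren's share (₹280,000) is divided into 4 shares of ₹70,000: Tavita, Dora, and Hollis each take ₹70,000; Xiomara's ₹70,000 share passes to Xiomara's issue.
Xiomara's share (₹70,000) passes entirely to Odalys.
Gideon's share (₹280,000) is divided into 4 shares of ₹70,000: Kenji, Samir, Hanna, and Yevgeni each take ₹70,000.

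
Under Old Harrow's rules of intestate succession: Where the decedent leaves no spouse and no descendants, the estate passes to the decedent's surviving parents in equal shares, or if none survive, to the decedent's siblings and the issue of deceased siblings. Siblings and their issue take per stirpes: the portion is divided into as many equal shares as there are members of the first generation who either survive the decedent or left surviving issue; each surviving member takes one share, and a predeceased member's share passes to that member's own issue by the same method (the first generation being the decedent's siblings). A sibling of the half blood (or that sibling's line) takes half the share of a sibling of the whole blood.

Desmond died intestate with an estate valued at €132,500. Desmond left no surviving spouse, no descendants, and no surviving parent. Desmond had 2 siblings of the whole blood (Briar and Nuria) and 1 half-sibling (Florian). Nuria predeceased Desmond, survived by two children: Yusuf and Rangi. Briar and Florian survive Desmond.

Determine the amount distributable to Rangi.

The entire €132,500 passes to the siblings and their issue.
Counting each half-blood sibling's line as half a unit, there are 5/2 units in €132,500, so one unit is €53,000. Whole-blood lines (Briar and Nuria) take €53,000 each; half-blood lines (Florian) take €26,500 each.
Nuria's share (€53,000) is divided into 2 shares of €26,500: Yusuf and Rangi each take €26,500.

Rangi receives €26,500.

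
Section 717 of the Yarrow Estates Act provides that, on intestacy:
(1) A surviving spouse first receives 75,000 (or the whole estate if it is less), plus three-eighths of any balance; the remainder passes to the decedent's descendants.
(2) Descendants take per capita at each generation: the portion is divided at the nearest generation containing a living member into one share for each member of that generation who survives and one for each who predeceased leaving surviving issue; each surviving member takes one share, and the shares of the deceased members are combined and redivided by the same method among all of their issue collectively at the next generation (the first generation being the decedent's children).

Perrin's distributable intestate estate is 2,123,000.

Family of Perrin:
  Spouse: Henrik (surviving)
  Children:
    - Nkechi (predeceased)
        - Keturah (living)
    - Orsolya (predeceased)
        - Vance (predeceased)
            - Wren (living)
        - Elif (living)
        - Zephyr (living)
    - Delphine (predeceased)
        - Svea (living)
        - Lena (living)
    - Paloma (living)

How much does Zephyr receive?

Henrik first takes 75,000, leaving a balance of 2,048,000. Henrik then takes three-eighths of the balance (768,000), for a total of 843,000. The remaining 1,280,000 passes to the descendants.
The descendants' portion (1,280,000) is divided at the children's generation into 4 shares of 320,000. Paloma takes 320,000. The 3 shares of the deceased (Nkechi, Orsolya, and Delphine) are combined into a pool of 960,000.
That pool (960,000) is divided at the grandchildren's generation into 6 shares of 160,000. Keturah, Elif, Zephyr, Svea, and Lena each take 160,000. The remaining share for the deceased Vance (160,000) is carried to the next generation.
That pool (160,000) passes entirely to Wren, the sole taker at the great-grandchildren's generation.

Zephyr receives 160,000.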